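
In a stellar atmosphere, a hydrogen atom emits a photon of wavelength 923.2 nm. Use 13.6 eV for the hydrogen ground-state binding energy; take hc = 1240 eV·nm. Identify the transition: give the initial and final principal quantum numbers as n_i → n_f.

The photon energy is ΔE = hc/λ = 1240 / 923.2 = 1.343 eV.
With Z = 1, ΔE = 13.60 × (1/n_f² − 1/n_i²), so 1/n_f² − 1/n_i² = 0.09876.
Trying n_f = 3 gives 1/n_i² = 0.01235, i.e. n_i ≈ 9; this pair matches.

n_i = 9, n_f = 3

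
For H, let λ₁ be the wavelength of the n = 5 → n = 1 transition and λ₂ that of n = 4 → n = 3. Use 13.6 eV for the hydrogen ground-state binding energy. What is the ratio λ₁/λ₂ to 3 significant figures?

λ ∝ 1/ΔE ∝ 1/(1/n_f² − 1/n_i²), and the Z² and hc factors cancel in the ratio.
λ₁/λ₂ = (1/3² − 1/4²)/(1/1² − 1/5²) = 0.04861/0.9600 = 0.0506.

0.0506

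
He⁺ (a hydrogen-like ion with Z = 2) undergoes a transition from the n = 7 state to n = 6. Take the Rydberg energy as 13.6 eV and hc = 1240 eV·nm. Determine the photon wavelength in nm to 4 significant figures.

3093 nm

For Z = 2 the level energies scale as Z², so the effective Rydberg energy is 13.6 × 4 = 54.40 eV.
ΔE = 54.40 × (1/6² − 1/7²) = 54.40 × 0.007370 = 0.4009 eV.
λ = hc/ΔE = 1240 / 0.4009 = 3093 nm.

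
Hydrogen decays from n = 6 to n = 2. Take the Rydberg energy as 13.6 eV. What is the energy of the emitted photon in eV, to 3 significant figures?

E_6 = −13.60/36 = −0.3778 eV and E_2 = −13.60/4 = −3.400 eV.
The photon energy is |E_6 − E_2| = 3.02 eV.

3.02 eV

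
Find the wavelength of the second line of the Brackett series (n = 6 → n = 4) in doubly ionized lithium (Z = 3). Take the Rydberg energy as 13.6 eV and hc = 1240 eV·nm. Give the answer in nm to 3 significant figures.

292 nm

The Brackett series terminates on n_f = 4; the second line has n_i = 4+2 = 6.
ΔE = 122.4 × (1/4² − 1/6²) = 4.250 eV.
λ = 1240 / 4.250 = 292 nm.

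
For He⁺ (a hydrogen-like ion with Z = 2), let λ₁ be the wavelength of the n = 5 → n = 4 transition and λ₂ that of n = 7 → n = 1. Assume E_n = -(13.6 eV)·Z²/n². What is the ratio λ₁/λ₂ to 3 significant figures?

43.5

λ ∝ 1/ΔE ∝ 1/(1/n_f² − 1/n_i²), and the Z² and hc factors cancel in the ratio.
λ₁/λ₂ = (1/1² − 1/7²)/(1/4² − 1/5²) = 0.9796/0.02250 = 43.5.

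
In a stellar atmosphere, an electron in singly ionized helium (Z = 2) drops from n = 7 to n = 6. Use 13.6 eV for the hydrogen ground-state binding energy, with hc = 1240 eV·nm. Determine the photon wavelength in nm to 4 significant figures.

3093 nm

For Z = 2 the level energies scale as Z², so the effective Rydberg energy is 13.6 × 4 = 54.40 eV.
ΔE = 54.40 × (1/6² − 1/7²) = 54.40 × 0.007370 = 0.4009 eV.
λ = hc/ΔE = 1240 / 0.4009 = 3093 nm.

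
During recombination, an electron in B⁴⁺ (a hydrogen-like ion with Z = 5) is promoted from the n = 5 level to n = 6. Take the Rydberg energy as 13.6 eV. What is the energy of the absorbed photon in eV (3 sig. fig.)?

4.16 eV

The Bohr energies scale as Z², so for Z = 5: E_n = −340.0/n² eV.
E_6 = −340.0/36 = −9.444 eV and E_5 = −340.0/25 = −13.60 eV.
The photon energy is |E_6 − E_5| = 4.16 eV.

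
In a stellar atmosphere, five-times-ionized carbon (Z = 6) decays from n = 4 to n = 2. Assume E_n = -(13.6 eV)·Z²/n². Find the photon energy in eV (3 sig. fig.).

The Bohr energies scale as Z², so for Z = 6: E_n = −489.6/n² eV.
E_4 = −489.6/16 = −30.60 eV and E_2 = −489.6/4 = −122.4 eV.
The photon energy is |E_4 − E_2| = 91.8 eV.

91.8 eV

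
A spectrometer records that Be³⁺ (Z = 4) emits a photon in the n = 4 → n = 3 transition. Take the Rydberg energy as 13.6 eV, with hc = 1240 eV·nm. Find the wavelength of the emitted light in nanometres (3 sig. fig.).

For Z = 4 the level energies scale as Z², so the effective Rydberg energy is 13.6 × 16 = 217.6 eV.
ΔE = 217.6 × (1/3² − 1/4²) = 217.6 × 0.04861 = 10.58 eV.
λ = hc/ΔE = 1240 / 10.58 = 117 nm.

117 nm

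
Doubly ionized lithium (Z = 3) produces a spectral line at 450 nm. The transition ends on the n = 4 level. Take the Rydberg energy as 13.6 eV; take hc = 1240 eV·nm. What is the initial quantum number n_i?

The photon energy is ΔE = hc/λ = 1240 / 450 = 2.756 eV.
With Z = 3, ΔE = 122.4 × (1/n_f² − 1/n_i²), so 1/n_f² − 1/n_i² = 0.02251.
With n_f = 4: 1/n_i² = 1/16 − 0.02251 = 0.03999, so n_i ≈ 5.00.

n_i = 5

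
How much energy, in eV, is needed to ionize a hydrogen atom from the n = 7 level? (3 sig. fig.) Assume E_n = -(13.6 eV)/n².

0.278 eV

E_7 = −13.60/49 = −0.278 eV, so ionization (to E = 0) requires 0.278 eV.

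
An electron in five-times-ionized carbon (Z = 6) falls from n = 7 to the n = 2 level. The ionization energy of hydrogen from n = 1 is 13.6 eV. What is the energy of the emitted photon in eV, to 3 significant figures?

112 eV

The Bohr energies scale as Z², so for Z = 6: E_n = −489.6/n² eV.
E_7 = −489.6/49 = −9.992 eV and E_2 = −489.6/4 = −122.4 eV.
The photon energy is |E_7 − E_2| = 112 eV.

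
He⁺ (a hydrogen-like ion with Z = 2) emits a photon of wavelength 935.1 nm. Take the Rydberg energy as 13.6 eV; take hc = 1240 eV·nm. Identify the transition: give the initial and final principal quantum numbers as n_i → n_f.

The photon energy is ΔE = hc/λ = 1240 / 935.1 = 1.326 eV.
With Z = 2, ΔE = 54.40 × (1/n_f² − 1/n_i²), so 1/n_f² − 1/n_i² = 0.02438.
Trying n_f = 5 gives 1/n_i² = 0.01562, i.e. n_i ≈ 8; this pair matches.

n_i = 8, n_f = 5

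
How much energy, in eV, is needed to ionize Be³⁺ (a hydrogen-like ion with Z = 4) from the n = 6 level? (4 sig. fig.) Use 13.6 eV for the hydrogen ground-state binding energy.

6.044 eV

E_n = −13.6 Z²/n² = −217.6/n² eV for Z = 4.
E_6 = −217.6/36 = −6.044 eV, so ionization (to E = 0) requires 6.044 eV.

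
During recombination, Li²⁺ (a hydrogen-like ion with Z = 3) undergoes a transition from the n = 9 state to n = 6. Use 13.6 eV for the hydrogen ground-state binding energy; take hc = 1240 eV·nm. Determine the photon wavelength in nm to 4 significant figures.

656.5 nm

For Z = 3 the level energies scale as Z², so the effective Rydberg energy is 13.6 × 9 = 122.4 eV.
ΔE = 122.4 × (1/6² − 1/9²) = 122.4 × 0.01543 = 1.889 eV.
λ = hc/ΔE = 1240 / 1.889 = 656.5 nm.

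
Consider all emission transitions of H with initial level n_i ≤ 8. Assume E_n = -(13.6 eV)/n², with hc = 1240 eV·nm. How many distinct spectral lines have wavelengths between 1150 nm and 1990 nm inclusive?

3

Enumerate all n_i → n_f pairs with 1 ≤ n_f < n_i ≤ 8 and compute λ = 1240 / [13.6·1·(1/n_f² − 1/n_i²)].
Lines falling in [1150, 1990] nm: 5→3 (1282 nm), 4→3 (1876 nm), 8→4 (1945 nm).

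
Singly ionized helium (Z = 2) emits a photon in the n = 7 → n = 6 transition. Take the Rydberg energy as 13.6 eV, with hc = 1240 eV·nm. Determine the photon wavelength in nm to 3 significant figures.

For Z = 2 the level energies scale as Z², so the effective Rydberg energy is 13.6 × 4 = 54.40 eV.
ΔE = 54.40 × (1/6² − 1/7²) = 54.40 × 0.007370 = 0.4009 eV.
λ = hc/ΔE = 1240 / 0.4009 = 3090 nm.

3090 nm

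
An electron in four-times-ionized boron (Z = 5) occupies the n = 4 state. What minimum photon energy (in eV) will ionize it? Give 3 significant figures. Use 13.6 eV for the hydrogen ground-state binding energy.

E_n = −13.6 Z²/n² = −340.0/n² eV for Z = 5.
E_4 = −340.0/16 = −21.3 eV, so ionization (to E = 0) requires 21.3 eV.

21.3 eV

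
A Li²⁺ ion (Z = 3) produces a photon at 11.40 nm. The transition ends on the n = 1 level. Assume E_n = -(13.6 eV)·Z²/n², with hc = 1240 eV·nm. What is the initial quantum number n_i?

The photon energy is ΔE = hc/λ = 1240 / 11.40 = 108.8 eV.
With Z = 3, ΔE = 122.4 × (1/n_f² − 1/n_i²), so 1/n_f² − 1/n_i² = 0.8887.
With n_f = 1: 1/n_i² = 1/1 − 0.8887 = 0.1113, so n_i ≈ 3.00.

n_i = 3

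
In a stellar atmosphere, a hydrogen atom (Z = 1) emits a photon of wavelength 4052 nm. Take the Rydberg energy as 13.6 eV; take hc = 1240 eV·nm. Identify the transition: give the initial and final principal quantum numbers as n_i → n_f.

n_i = 5, n_f = 4

The photon energy is ΔE = hc/λ = 1240 / 4052 = 0.3060 eV.
With Z = 1, ΔE = 13.60 × (1/n_f² − 1/n_i²), so 1/n_f² − 1/n_i² = 0.02250.
Trying n_f = 4 gives 1/n_i² = 0.04000, i.e. n_i ≈ 5; this pair matches.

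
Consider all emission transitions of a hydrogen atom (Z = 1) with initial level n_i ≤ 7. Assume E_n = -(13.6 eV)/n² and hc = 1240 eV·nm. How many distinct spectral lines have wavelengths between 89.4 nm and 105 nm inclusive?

Enumerate all n_i → n_f pairs with 1 ≤ n_f < n_i ≤ 7 and compute λ = 1240 / [13.6·1·(1/n_f² − 1/n_i²)].
Lines falling in [89.4, 105] nm: 7→1 (93.08 nm), 6→1 (93.78 nm), 5→1 (94.98 nm), 4→1 (97.25 nm), 3→1 (102.6 nm).

5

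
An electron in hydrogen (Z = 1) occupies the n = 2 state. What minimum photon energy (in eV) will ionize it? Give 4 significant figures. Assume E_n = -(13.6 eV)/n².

3.400 eV

E_2 = −13.60/4 = −3.400 eV, so ionization (to E = 0) requires 3.400 eV.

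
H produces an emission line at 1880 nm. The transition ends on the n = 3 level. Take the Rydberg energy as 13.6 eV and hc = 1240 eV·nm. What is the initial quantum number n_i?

n_i = 4

The photon energy is ΔE = hc/λ = 1240 / 1880 = 0.6596 eV.
With Z = 1, ΔE = 13.60 × (1/n_f² − 1/n_i²), so 1/n_f² − 1/n_i² = 0.04850.
With n_f = 3: 1/n_i² = 1/9 − 0.04850 = 0.06261, so n_i ≈ 4.00.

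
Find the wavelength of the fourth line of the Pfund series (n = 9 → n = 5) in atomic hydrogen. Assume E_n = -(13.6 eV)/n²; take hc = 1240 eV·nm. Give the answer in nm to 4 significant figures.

The Pfund series terminates on n_f = 5; the fourth line has n_i = 5+4 = 9.
ΔE = 13.60 × (1/5² − 1/9²) = 0.3761 eV.
λ = 1240 / 0.3761 = 3297 nm.

3297 nm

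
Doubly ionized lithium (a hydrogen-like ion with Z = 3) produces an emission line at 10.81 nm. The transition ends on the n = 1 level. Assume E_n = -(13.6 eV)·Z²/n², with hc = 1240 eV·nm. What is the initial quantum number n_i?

The photon energy is ΔE = hc/λ = 1240 / 10.81 = 114.7 eV.
With Z = 3, ΔE = 122.4 × (1/n_f² − 1/n_i²), so 1/n_f² − 1/n_i² = 0.9372.
With n_f = 1: 1/n_i² = 1/1 − 0.9372 = 0.06284, so n_i ≈ 3.99.

n_i = 4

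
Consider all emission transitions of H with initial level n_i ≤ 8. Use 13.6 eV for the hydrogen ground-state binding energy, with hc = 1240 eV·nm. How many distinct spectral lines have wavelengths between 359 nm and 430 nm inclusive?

Enumerate all n_i → n_f pairs with 1 ≤ n_f < n_i ≤ 8 and compute λ = 1240 / [13.6·1·(1/n_f² − 1/n_i²)].
Lines falling in [359, 430] nm: 8→2 (389.0 nm), 7→2 (397.1 nm), 6→2 (410.3 nm).

3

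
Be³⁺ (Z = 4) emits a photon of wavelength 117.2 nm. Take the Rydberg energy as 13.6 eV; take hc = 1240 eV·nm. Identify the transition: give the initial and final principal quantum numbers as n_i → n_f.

The photon energy is ΔE = hc/λ = 1240 / 117.2 = 10.58 eV.
With Z = 4, ΔE = 217.6 × (1/n_f² − 1/n_i²), so 1/n_f² − 1/n_i² = 0.04862.
Trying n_f = 3 gives 1/n_i² = 0.06249, i.e. n_i ≈ 4; this pair matches.

n_i = 4, n_f = 3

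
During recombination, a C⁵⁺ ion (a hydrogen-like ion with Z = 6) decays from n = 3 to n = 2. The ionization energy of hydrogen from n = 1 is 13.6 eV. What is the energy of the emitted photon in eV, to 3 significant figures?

The Bohr energies scale as Z², so for Z = 6: E_n = −489.6/n² eV.
E_3 = −489.6/9 = −54.40 eV and E_2 = −489.6/4 = −122.4 eV.
The photon energy is |E_3 − E_2| = 68.0 eV.

68.0 eV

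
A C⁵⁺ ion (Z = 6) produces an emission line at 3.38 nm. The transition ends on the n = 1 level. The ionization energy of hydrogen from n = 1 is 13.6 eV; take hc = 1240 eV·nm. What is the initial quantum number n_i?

n_i = 2

The photon energy is ΔE = hc/λ = 1240 / 3.38 = 366.9 eV.
With Z = 6, ΔE = 489.6 × (1/n_f² − 1/n_i²), so 1/n_f² − 1/n_i² = 0.7493.
With n_f = 1: 1/n_i² = 1/1 − 0.7493 = 0.2507, so n_i ≈ 2.00.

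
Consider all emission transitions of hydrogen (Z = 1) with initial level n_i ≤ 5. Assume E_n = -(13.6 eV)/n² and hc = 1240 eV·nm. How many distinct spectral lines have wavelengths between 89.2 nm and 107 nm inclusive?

Enumerate all n_i → n_f pairs with 1 ≤ n_f < n_i ≤ 5 and compute λ = 1240 / [13.6·1·(1/n_f² − 1/n_i²)].
Lines falling in [89.2, 107] nm: 5→1 (94.98 nm), 4→1 (97.25 nm), 3→1 (102.6 nm).

3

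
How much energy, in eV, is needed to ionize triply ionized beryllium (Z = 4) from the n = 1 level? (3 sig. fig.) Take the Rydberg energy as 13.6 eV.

218 eV

E_n = −13.6 Z²/n² = −217.6/n² eV for Z = 4.
E_1 = −217.6/1 = −218 eV, so ionization (to E = 0) requires 218 eV.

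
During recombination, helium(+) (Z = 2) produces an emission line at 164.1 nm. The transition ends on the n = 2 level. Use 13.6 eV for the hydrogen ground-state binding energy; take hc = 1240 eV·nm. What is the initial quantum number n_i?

The photon energy is ΔE = hc/λ = 1240 / 164.1 = 7.556 eV.
With Z = 2, ΔE = 54.40 × (1/n_f² − 1/n_i²), so 1/n_f² − 1/n_i² = 0.1389.
With n_f = 2: 1/n_i² = 1/4 − 0.1389 = 0.1111, so n_i ≈ 3.00.

n_i = 3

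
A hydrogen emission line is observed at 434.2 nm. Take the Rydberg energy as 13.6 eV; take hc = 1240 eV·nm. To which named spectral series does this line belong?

Balmer

ΔE = 1240/434.2 = 2.856 eV.
This matches 13.6 × (1/2² − 1/5²), so n_f = 2: the Balmer series.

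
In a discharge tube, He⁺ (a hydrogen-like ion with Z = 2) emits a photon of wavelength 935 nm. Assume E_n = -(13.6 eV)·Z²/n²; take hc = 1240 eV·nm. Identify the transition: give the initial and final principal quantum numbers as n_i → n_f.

The photon energy is ΔE = hc/λ = 1240 / 935 = 1.326 eV.
With Z = 2, ΔE = 54.40 × (1/n_f² − 1/n_i²), so 1/n_f² − 1/n_i² = 0.02438.
Trying n_f = 5 gives 1/n_i² = 0.01562, i.e. n_i ≈ 8; this pair matches.

n_i = 8, n_f = 5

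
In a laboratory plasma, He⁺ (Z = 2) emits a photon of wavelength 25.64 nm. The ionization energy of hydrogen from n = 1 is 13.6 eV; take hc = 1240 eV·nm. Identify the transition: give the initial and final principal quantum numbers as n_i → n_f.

n_i = 3, n_f = 1

The photon energy is ΔE = hc/λ = 1240 / 25.64 = 48.36 eV.
With Z = 2, ΔE = 54.40 × (1/n_f² − 1/n_i²), so 1/n_f² − 1/n_i² = 0.8890.
Trying n_f = 1 gives 1/n_i² = 0.1110, i.e. n_i ≈ 3; this pair matches.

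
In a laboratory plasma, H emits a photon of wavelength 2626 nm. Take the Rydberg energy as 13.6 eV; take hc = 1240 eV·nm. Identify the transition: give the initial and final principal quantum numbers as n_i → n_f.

n_i = 6, n_f = 4

The photon energy is ΔE = hc/λ = 1240 / 2626 = 0.4722 eV.
With Z = 1, ΔE = 13.60 × (1/n_f² − 1/n_i²), so 1/n_f² − 1/n_i² = 0.03472.
Trying n_f = 4 gives 1/n_i² = 0.02778, i.e. n_i ≈ 6; this pair matches.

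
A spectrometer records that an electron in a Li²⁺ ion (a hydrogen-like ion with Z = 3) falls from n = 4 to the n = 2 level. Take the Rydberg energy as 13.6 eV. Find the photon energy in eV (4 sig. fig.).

The Bohr energies scale as Z², so for Z = 3: E_n = −122.4/n² eV.
E_4 = −122.4/16 = −7.650 eV and E_2 = −122.4/4 = −30.60 eV.
The photon energy is |E_4 − E_2| = 22.95 eV.

22.95 eV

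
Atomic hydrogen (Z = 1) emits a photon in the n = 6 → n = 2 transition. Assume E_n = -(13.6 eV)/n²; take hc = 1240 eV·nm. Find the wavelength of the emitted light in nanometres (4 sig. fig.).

410.3 nm

ΔE = 13.60 × (1/2² − 1/6²) = 13.60 × 0.2222 = 3.022 eV.
λ = hc/ΔE = 1240 / 3.022 = 410.3 nm.
This line belongs to the Balmer series.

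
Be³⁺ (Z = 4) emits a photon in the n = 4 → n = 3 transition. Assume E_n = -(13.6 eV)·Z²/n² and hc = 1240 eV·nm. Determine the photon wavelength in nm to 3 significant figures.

117 nm

For Z = 4 the level energies scale as Z², so the effective Rydberg energy is 13.6 × 16 = 217.6 eV.
ΔE = 217.6 × (1/3² − 1/4²) = 217.6 × 0.04861 = 10.58 eV.
λ = hc/ΔE = 1240 / 10.58 = 117 nm.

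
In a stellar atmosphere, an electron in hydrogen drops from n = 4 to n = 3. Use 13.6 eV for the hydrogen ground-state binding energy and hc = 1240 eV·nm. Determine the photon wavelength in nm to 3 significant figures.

1880 nm

ΔE = 13.60 × (1/3² − 1/4²) = 13.60 × 0.04861 = 0.6611 eV.
λ = hc/ΔE = 1240 / 0.6611 = 1880 nm.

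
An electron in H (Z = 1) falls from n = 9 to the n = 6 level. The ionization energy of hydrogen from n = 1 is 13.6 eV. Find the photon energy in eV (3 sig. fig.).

0.210 eV

E_9 = −13.60/81 = −0.1679 eV and E_6 = −13.60/36 = −0.3778 eV.
The photon energy is |E_9 − E_6| = 0.210 eV.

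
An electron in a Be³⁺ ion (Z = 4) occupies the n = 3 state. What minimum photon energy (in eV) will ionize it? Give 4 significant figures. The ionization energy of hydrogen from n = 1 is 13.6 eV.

24.18 eV

E_n = −13.6 Z²/n² = −217.6/n² eV for Z = 4.
E_3 = −217.6/9 = −24.18 eV, so ionization (to E = 0) requires 24.18 eV.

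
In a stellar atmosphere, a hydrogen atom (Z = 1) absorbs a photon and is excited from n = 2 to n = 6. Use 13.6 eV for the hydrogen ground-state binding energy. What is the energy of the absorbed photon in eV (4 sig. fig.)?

E_6 = −13.60/36 = −0.3778 eV and E_2 = −13.60/4 = −3.400 eV.
The photon energy is |E_6 − E_2| = 3.022 eV.

3.022 eV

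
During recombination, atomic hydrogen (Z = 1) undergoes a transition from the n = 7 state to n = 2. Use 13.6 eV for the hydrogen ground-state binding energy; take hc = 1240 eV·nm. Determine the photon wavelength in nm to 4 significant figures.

397.1 nm

ΔE = 13.60 × (1/2² − 1/7²) = 13.60 × 0.2296 = 3.122 eV.
λ = hc/ΔE = 1240 / 3.122 = 397.1 nm.
This line belongs to the Balmer series.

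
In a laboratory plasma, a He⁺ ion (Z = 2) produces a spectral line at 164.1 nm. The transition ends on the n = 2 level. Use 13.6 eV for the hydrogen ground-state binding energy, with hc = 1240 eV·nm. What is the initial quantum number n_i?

n_i = 3

The photon energy is ΔE = hc/λ = 1240 / 164.1 = 7.556 eV.
With Z = 2, ΔE = 54.40 × (1/n_f² − 1/n_i²), so 1/n_f² − 1/n_i² = 0.1389.
With n_f = 2: 1/n_i² = 1/4 − 0.1389 = 0.1111, so n_i ≈ 3.00.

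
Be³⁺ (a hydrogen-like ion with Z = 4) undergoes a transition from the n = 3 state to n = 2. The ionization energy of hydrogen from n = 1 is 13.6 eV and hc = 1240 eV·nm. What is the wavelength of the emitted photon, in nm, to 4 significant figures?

41.03 nm

For Z = 4 the level energies scale as Z², so the effective Rydberg energy is 13.6 × 16 = 217.6 eV.
ΔE = 217.6 × (1/2² − 1/3²) = 217.6 × 0.1389 = 30.22 eV.
λ = hc/ΔE = 1240 / 30.22 = 41.03 nm.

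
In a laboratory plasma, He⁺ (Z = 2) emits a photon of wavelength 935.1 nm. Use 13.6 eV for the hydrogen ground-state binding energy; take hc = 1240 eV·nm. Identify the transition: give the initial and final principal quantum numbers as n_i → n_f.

n_i = 8, n_f = 5

The photon energy is ΔE = hc/λ = 1240 / 935.1 = 1.326 eV.
With Z = 2, ΔE = 54.40 × (1/n_f² − 1/n_i²), so 1/n_f² − 1/n_i² = 0.02438.
Trying n_f = 5 gives 1/n_i² = 0.01562, i.e. n_i ≈ 8; this pair matches.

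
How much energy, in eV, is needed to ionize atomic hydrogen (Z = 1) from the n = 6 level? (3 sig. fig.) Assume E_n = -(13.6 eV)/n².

E_6 = −13.60/36 = −0.378 eV, so ionization (to E = 0) requires 0.378 eV.

0.378 eV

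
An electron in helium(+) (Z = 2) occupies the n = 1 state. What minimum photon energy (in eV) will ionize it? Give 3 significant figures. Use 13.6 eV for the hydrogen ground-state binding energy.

54.4 eV

E_n = −13.6 Z²/n² = −54.40/n² eV for Z = 2.
E_1 = −54.40/1 = −54.4 eV, so ionization (to E = 0) requires 54.4 eV.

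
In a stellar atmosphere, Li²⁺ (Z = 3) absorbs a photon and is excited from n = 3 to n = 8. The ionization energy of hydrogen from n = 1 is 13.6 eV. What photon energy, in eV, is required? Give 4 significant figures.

The Bohr energies scale as Z², so for Z = 3: E_n = −122.4/n² eV.
E_8 = −122.4/64 = −1.913 eV and E_3 = −122.4/9 = −13.60 eV.
The photon energy is |E_8 − E_3| = 11.69 eV.

11.69 eV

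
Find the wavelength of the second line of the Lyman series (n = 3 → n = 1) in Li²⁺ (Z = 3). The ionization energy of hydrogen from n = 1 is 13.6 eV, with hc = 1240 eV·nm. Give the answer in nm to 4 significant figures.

The Lyman series terminates on n_f = 1; the second line has n_i = 1+2 = 3.
ΔE = 122.4 × (1/1² − 1/3²) = 108.8 eV.
λ = 1240 / 108.8 = 11.40 nm.

11.40 nm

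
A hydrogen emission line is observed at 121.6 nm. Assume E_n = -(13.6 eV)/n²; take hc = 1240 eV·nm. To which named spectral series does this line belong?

ΔE = 1240/121.6 = 10.20 eV.
This matches 13.6 × (1/1² − 1/2²), so n_f = 1: the Lyman series.

Lyman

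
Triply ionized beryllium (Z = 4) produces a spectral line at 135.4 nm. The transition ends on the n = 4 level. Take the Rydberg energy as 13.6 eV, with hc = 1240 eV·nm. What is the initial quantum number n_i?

The photon energy is ΔE = hc/λ = 1240 / 135.4 = 9.158 eV.
With Z = 4, ΔE = 217.6 × (1/n_f² − 1/n_i²), so 1/n_f² − 1/n_i² = 0.04209.
With n_f = 4: 1/n_i² = 1/16 − 0.04209 = 0.02041, so n_i ≈ 7.00.

n_i = 7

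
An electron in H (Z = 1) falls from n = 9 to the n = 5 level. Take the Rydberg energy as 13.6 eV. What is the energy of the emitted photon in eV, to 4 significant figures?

0.3761 eV

E_9 = −13.60/81 = −0.1679 eV and E_5 = −13.60/25 = −0.5440 eV.
The photon energy is |E_9 − E_5| = 0.3761 eV.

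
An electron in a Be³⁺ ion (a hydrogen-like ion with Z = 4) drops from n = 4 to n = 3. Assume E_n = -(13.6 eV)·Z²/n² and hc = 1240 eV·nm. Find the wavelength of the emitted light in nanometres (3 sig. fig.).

117 nm

For Z = 4 the level energies scale as Z², so the effective Rydberg energy is 13.6 × 16 = 217.6 eV.
ΔE = 217.6 × (1/3² − 1/4²) = 217.6 × 0.04861 = 10.58 eV.
λ = hc/ΔE = 1240 / 10.58 = 117 nm.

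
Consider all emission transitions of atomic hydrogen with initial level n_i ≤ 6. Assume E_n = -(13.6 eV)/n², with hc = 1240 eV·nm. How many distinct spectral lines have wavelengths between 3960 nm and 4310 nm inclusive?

Enumerate all n_i → n_f pairs with 1 ≤ n_f < n_i ≤ 6 and compute λ = 1240 / [13.6·1·(1/n_f² − 1/n_i²)].
Lines falling in [3960, 4310] nm: 5→4 (4052 nm).

1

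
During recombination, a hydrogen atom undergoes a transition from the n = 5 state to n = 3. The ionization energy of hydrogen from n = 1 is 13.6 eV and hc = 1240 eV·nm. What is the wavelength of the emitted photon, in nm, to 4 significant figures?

ΔE = 13.60 × (1/3² − 1/5²) = 13.60 × 0.07111 = 0.9671 eV.
λ = hc/ΔE = 1240 / 0.9671 = 1282 nm.
This line belongs to the Paschen series.

1282 nm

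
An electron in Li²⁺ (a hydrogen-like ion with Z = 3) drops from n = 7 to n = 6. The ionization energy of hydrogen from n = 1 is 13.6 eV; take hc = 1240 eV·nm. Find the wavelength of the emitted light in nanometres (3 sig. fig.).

For Z = 3 the level energies scale as Z², so the effective Rydberg energy is 13.6 × 9 = 122.4 eV.
ΔE = 122.4 × (1/6² − 1/7²) = 122.4 × 0.007370 = 0.9020 eV.
λ = hc/ΔE = 1240 / 0.9020 = 1370 nm.

1370 nm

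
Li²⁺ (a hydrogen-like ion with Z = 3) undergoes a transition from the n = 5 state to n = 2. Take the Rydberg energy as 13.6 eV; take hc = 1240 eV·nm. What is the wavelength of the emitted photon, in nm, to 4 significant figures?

For Z = 3 the level energies scale as Z², so the effective Rydberg energy is 13.6 × 9 = 122.4 eV.
ΔE = 122.4 × (1/2² − 1/5²) = 122.4 × 0.2100 = 25.70 eV.
λ = hc/ΔE = 1240 / 25.70 = 48.24 nm.

48.24 nm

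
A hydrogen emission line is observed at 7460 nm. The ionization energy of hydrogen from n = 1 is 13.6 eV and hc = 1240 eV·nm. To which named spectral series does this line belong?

ΔE = 1240/7460 = 0.1662 eV.
This matches 13.6 × (1/5² − 1/6²), so n_f = 5: the Pfund series.

Pfund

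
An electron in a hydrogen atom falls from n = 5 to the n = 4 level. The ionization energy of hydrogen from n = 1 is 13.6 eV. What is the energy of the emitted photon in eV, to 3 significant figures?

E_5 = −13.60/25 = −0.5440 eV and E_4 = −13.60/16 = −0.8500 eV.
The photon energy is |E_5 − E_4| = 0.306 eV.

0.306 eV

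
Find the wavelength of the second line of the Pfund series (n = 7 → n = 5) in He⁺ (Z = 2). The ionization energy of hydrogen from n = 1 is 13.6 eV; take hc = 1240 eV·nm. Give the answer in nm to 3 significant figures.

The Pfund series terminates on n_f = 5; the second line has n_i = 5+2 = 7.
ΔE = 54.40 × (1/5² − 1/7²) = 1.066 eV.
λ = 1240 / 1.066 = 1160 nm.

1160 nm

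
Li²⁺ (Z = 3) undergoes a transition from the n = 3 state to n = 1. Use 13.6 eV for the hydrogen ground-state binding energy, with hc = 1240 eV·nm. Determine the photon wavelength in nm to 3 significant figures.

11.4 nm

For Z = 3 the level energies scale as Z², so the effective Rydberg energy is 13.6 × 9 = 122.4 eV.
ΔE = 122.4 × (1/1² − 1/3²) = 122.4 × 0.8889 = 108.8 eV.
λ = hc/ΔE = 1240 / 108.8 = 11.4 nm.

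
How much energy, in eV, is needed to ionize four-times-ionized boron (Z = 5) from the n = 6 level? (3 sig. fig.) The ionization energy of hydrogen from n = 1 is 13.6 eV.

E_n = −13.6 Z²/n² = −340.0/n² eV for Z = 5.
E_6 = −340.0/36 = −9.44 eV, so ionization (to E = 0) requires 9.44 eV.

9.44 eV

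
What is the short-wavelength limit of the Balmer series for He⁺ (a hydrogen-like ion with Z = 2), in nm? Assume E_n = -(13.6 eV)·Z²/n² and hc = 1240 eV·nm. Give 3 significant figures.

The Balmer series has lower level n_f = 2; the series limit corresponds to n_i → ∞.
ΔE_max = 13.6 × 4 / 2² = 13.60 eV.
λ_min = 1240 / 13.60 = 91.2 nm.

91.2 nm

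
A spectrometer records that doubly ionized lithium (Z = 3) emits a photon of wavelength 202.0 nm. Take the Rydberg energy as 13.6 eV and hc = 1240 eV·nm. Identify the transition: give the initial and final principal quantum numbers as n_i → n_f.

n_i = 9, n_f = 4

The photon energy is ΔE = hc/λ = 1240 / 202.0 = 6.139 eV.
With Z = 3, ΔE = 122.4 × (1/n_f² − 1/n_i²), so 1/n_f² − 1/n_i² = 0.05015.
Trying n_f = 4 gives 1/n_i² = 0.01235, i.e. n_i ≈ 9; this pair matches.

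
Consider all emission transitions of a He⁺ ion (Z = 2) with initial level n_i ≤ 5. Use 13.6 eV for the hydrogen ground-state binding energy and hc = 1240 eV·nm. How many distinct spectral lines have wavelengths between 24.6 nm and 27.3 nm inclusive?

1

Enumerate all n_i → n_f pairs with 1 ≤ n_f < n_i ≤ 5 and compute λ = 1240 / [13.6·4·(1/n_f² − 1/n_i²)].
Lines falling in [24.6, 27.3] nm: 3→1 (25.64 nm).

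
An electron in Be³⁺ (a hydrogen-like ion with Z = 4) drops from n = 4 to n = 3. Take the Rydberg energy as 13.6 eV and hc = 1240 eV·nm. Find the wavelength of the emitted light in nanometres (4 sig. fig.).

For Z = 4 the level energies scale as Z², so the effective Rydberg energy is 13.6 × 16 = 217.6 eV.
ΔE = 217.6 × (1/3² − 1/4²) = 217.6 × 0.04861 = 10.58 eV.
λ = hc/ΔE = 1240 / 10.58 = 117.2 nm.

117.2 nm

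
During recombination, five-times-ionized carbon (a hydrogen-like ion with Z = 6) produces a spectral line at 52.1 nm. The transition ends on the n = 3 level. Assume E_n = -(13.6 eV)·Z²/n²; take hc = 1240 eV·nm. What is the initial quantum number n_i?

n_i = 4

The photon energy is ΔE = hc/λ = 1240 / 52.1 = 23.80 eV.
With Z = 6, ΔE = 489.6 × (1/n_f² − 1/n_i²), so 1/n_f² − 1/n_i² = 0.04861.
With n_f = 3: 1/n_i² = 1/9 − 0.04861 = 0.06250, so n_i ≈ 4.00.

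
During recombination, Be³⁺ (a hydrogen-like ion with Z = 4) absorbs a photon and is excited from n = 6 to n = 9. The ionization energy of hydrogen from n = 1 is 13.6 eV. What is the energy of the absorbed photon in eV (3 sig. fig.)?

The Bohr energies scale as Z², so for Z = 4: E_n = −217.6/n² eV.
E_9 = −217.6/81 = −2.686 eV and E_6 = −217.6/36 = −6.044 eV.
The photon energy is |E_9 − E_6| = 3.36 eV.

3.36 eV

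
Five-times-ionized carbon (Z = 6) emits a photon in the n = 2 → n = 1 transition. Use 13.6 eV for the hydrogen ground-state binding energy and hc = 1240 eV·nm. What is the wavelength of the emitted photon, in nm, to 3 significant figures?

For Z = 6 the level energies scale as Z², so the effective Rydberg energy is 13.6 × 36 = 489.6 eV.
ΔE = 489.6 × (1/1² − 1/2²) = 489.6 × 0.7500 = 367.2 eV.
λ = hc/ΔE = 1240 / 367.2 = 3.38 nm.

3.38 nm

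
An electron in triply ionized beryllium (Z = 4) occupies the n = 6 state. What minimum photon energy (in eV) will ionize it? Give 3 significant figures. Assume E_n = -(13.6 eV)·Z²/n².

E_n = −13.6 Z²/n² = −217.6/n² eV for Z = 4.
E_6 = −217.6/36 = −6.04 eV, so ionization (to E = 0) requires 6.04 eV.

6.04 eV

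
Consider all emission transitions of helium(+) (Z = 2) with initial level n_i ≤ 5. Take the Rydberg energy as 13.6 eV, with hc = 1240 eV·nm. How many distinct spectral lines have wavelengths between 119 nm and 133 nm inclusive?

1

Enumerate all n_i → n_f pairs with 1 ≤ n_f < n_i ≤ 5 and compute λ = 1240 / [13.6·4·(1/n_f² − 1/n_i²)].
Lines falling in [119, 133] nm: 4→2 (121.6 nm).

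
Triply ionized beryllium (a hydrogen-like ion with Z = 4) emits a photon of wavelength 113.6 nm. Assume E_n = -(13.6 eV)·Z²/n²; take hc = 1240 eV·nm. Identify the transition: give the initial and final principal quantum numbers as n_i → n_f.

n_i = 9, n_f = 4

The photon energy is ΔE = hc/λ = 1240 / 113.6 = 10.92 eV.
With Z = 4, ΔE = 217.6 × (1/n_f² − 1/n_i²), so 1/n_f² − 1/n_i² = 0.05016.
Trying n_f = 4 gives 1/n_i² = 0.01234, i.e. n_i ≈ 9; this pair matches.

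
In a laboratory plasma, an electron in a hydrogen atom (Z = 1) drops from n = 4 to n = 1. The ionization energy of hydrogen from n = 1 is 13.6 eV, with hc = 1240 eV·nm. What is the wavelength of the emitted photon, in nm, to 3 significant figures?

97.3 nm

ΔE = 13.60 × (1/1² − 1/4²) = 13.60 × 0.9375 = 12.75 eV.
λ = hc/ΔE = 1240 / 12.75 = 97.3 nm.
This line belongs to the Lyman series.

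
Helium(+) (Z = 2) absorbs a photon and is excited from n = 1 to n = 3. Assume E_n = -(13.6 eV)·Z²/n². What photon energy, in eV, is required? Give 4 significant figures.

48.36 eV

The Bohr energies scale as Z², so for Z = 2: E_n = −54.40/n² eV.
E_3 = −54.40/9 = −6.044 eV and E_1 = −54.40/1 = −54.40 eV.
The photon energy is |E_3 − E_1| = 48.36 eV.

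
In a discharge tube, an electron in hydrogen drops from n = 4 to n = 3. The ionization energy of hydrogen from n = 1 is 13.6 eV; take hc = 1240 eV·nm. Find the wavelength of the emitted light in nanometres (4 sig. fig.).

ΔE = 13.60 × (1/3² − 1/4²) = 13.60 × 0.04861 = 0.6611 eV.
λ = hc/ΔE = 1240 / 0.6611 = 1876 nm.

1876 nm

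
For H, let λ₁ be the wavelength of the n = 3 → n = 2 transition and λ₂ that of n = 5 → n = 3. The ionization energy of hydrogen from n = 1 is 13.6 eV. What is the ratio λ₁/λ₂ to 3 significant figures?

0.512

λ ∝ 1/ΔE ∝ 1/(1/n_f² − 1/n_i²), and the Z² and hc factors cancel in the ratio.
λ₁/λ₂ = (1/3² − 1/5²)/(1/2² − 1/3²) = 0.07111/0.1389 = 0.512.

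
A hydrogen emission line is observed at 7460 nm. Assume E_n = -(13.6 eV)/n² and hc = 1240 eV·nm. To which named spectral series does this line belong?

ΔE = 1240/7460 = 0.1662 eV.
This matches 13.6 × (1/5² − 1/6²), so n_f = 5: the Pfund series.

Pfund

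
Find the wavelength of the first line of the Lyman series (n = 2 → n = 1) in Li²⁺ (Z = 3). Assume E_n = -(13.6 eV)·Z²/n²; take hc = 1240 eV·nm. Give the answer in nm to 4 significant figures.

The Lyman series terminates on n_f = 1; the first line has n_i = 1+1 = 2.
ΔE = 122.4 × (1/1² − 1/2²) = 91.80 eV.
λ = 1240 / 91.80 = 13.51 nm.

13.51 nm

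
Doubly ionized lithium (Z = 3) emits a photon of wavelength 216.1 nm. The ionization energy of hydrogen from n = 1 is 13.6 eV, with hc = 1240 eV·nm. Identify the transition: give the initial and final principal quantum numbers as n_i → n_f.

n_i = 8, n_f = 4

The photon energy is ΔE = hc/λ = 1240 / 216.1 = 5.738 eV.
With Z = 3, ΔE = 122.4 × (1/n_f² − 1/n_i²), so 1/n_f² − 1/n_i² = 0.04688.
Trying n_f = 4 gives 1/n_i² = 0.01562, i.e. n_i ≈ 8; this pair matches.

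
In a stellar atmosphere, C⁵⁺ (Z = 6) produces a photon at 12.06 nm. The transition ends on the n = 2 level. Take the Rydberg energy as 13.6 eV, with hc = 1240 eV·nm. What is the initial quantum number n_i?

The photon energy is ΔE = hc/λ = 1240 / 12.06 = 102.8 eV.
With Z = 6, ΔE = 489.6 × (1/n_f² − 1/n_i²), so 1/n_f² − 1/n_i² = 0.2100.
With n_f = 2: 1/n_i² = 1/4 − 0.2100 = 0.03999, so n_i ≈ 5.00.

n_i = 5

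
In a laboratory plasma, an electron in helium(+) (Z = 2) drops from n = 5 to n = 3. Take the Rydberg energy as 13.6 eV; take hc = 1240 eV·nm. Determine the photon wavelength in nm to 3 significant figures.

321 nm

For Z = 2 the level energies scale as Z², so the effective Rydberg energy is 13.6 × 4 = 54.40 eV.
ΔE = 54.40 × (1/3² − 1/5²) = 54.40 × 0.07111 = 3.868 eV.
λ = hc/ΔE = 1240 / 3.868 = 321 nm.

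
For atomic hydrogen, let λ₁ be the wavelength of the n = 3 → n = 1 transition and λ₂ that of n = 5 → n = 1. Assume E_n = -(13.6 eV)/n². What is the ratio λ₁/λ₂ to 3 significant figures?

1.08

λ ∝ 1/ΔE ∝ 1/(1/n_f² − 1/n_i²), and the Z² and hc factors cancel in the ratio.
λ₁/λ₂ = (1/1² − 1/5²)/(1/1² − 1/3²) = 0.9600/0.8889 = 1.08.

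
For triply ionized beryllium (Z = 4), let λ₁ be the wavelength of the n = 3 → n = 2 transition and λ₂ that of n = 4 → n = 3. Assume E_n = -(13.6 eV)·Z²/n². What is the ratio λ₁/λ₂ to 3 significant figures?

λ ∝ 1/ΔE ∝ 1/(1/n_f² − 1/n_i²), and the Z² and hc factors cancel in the ratio.
λ₁/λ₂ = (1/3² − 1/4²)/(1/2² − 1/3²) = 0.04861/0.1389 = 0.350.

0.350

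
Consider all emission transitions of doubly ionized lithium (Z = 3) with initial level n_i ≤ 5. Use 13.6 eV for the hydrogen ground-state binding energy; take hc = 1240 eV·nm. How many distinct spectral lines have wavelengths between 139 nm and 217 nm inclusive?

Enumerate all n_i → n_f pairs with 1 ≤ n_f < n_i ≤ 5 and compute λ = 1240 / [13.6·9·(1/n_f² − 1/n_i²)].
Lines falling in [139, 217] nm: 5→3 (142.5 nm), 4→3 (208.4 nm).

2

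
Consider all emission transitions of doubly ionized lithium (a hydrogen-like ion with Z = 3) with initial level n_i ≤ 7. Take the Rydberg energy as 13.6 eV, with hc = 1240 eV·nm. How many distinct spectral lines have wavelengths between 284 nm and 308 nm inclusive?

Enumerate all n_i → n_f pairs with 1 ≤ n_f < n_i ≤ 7 and compute λ = 1240 / [13.6·9·(1/n_f² − 1/n_i²)].
Lines falling in [284, 308] nm: 6→4 (291.8 nm).

1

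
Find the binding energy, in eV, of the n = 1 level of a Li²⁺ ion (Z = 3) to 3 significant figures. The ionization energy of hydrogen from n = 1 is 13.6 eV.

122 eV

E_n = −13.6 Z²/n² = −122.4/n² eV for Z = 3.
E_1 = −122.4/1 = −122 eV, so ionization (to E = 0) requires 122 eV.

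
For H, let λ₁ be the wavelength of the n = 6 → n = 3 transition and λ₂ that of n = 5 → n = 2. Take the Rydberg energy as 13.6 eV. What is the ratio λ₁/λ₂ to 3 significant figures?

λ ∝ 1/ΔE ∝ 1/(1/n_f² − 1/n_i²), and the Z² and hc factors cancel in the ratio.
λ₁/λ₂ = (1/2² − 1/5²)/(1/3² − 1/6²) = 0.2100/0.08333 = 2.52.

2.52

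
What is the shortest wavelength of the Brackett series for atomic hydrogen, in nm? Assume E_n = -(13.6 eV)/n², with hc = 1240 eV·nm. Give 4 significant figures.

1459 nm

The Brackett series has lower level n_f = 4; the series limit corresponds to n_i → ∞.
ΔE_max = 13.6 × 1 / 4² = 0.8500 eV.
λ_min = 1240 / 0.8500 = 1459 nm.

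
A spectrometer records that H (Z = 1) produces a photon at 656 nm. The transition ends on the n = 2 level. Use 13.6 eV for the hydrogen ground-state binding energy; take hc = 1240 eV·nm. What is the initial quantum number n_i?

The photon energy is ΔE = hc/λ = 1240 / 656 = 1.890 eV.
With Z = 1, ΔE = 13.60 × (1/n_f² − 1/n_i²), so 1/n_f² − 1/n_i² = 0.1390.
With n_f = 2: 1/n_i² = 1/4 − 0.1390 = 0.1110, so n_i ≈ 3.00.

n_i = 3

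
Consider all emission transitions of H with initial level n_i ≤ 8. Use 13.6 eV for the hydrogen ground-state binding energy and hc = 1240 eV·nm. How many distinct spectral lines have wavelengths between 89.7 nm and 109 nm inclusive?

6

Enumerate all n_i → n_f pairs with 1 ≤ n_f < n_i ≤ 8 and compute λ = 1240 / [13.6·1·(1/n_f² − 1/n_i²)].
Lines falling in [89.7, 109] nm: 8→1 (92.62 nm), 7→1 (93.08 nm), 6→1 (93.78 nm), 5→1 (94.98 nm), 4→1 (97.25 nm), 3→1 (102.6 nm).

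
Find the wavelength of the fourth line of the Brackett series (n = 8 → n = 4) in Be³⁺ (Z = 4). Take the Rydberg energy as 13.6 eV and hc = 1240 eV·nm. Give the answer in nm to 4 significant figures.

The Brackett series terminates on n_f = 4; the fourth line has n_i = 4+4 = 8.
ΔE = 217.6 × (1/4² − 1/8²) = 10.20 eV.
λ = 1240 / 10.20 = 121.6 nm.

121.6 nm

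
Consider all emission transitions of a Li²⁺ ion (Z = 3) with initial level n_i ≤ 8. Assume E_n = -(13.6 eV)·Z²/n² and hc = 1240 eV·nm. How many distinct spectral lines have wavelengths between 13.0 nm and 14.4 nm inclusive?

Enumerate all n_i → n_f pairs with 1 ≤ n_f < n_i ≤ 8 and compute λ = 1240 / [13.6·9·(1/n_f² − 1/n_i²)].
Lines falling in [13.0, 14.4] nm: 2→1 (13.51 nm).

1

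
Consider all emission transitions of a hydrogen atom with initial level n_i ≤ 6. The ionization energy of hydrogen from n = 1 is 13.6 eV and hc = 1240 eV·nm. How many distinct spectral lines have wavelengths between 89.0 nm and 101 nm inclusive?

Enumerate all n_i → n_f pairs with 1 ≤ n_f < n_i ≤ 6 and compute λ = 1240 / [13.6·1·(1/n_f² − 1/n_i²)].
Lines falling in [89.0, 101] nm: 6→1 (93.78 nm), 5→1 (94.98 nm), 4→1 (97.25 nm).

3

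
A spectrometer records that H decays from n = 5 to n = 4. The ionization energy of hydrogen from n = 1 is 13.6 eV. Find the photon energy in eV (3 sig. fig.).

0.306 eV

E_5 = −13.60/25 = −0.5440 eV and E_4 = −13.60/16 = −0.8500 eV.
The photon energy is |E_5 − E_4| = 0.306 eV.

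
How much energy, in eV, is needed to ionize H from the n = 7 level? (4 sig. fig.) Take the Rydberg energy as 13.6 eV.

0.2776 eV

E_7 = −13.60/49 = −0.2776 eV, so ionization (to E = 0) requires 0.2776 eV.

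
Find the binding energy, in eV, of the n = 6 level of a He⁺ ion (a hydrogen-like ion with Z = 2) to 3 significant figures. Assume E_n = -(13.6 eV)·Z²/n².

1.51 eV

E_n = −13.6 Z²/n² = −54.40/n² eV for Z = 2.
E_6 = −54.40/36 = −1.51 eV, so ionization (to E = 0) requires 1.51 eV.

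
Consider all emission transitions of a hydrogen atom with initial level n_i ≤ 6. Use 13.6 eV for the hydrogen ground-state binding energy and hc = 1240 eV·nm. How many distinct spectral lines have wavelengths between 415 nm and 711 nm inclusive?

Enumerate all n_i → n_f pairs with 1 ≤ n_f < n_i ≤ 6 and compute λ = 1240 / [13.6·1·(1/n_f² − 1/n_i²)].
Lines falling in [415, 711] nm: 5→2 (434.2 nm), 4→2 (486.3 nm), 3→2 (656.5 nm).

3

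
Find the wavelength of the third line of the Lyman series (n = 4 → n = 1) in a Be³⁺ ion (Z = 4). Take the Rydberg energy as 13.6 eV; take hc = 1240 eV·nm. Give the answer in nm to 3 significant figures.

The Lyman series terminates on n_f = 1; the third line has n_i = 1+3 = 4.
ΔE = 217.6 × (1/1² − 1/4²) = 204.0 eV.
λ = 1240 / 204.0 = 6.08 nm.

6.08 nm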